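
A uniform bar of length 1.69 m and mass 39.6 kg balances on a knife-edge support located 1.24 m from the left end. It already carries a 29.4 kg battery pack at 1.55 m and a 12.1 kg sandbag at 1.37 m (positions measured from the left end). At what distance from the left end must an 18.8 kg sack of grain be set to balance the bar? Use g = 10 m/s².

x ≈ 1.5 m from the left end

Sum moments about the knife-edge support (at 1.24 m from the left end) (the support reaction has zero arm there).
Beam weight: 39.6 × 10 = 396 N down at 0.845 m → arm 0.395 m, τ = 396 × 0.395 = 156.4 N·m counterclockwise.
Battery pack: 29.4 × 10 = 294 N down at 1.55 m → arm 0.31 m, τ = 294 × 0.31 = 91.14 N·m clockwise.
Sandbag: 12.1 × 10 = 121 N down at 1.37 m → arm 0.13 m, τ = 121 × 0.13 = 15.73 N·m clockwise.
Net moment of existing loads = 49.53 N·m counterclockwise.
The sack of grain weighs 18.8 × 10 = 188 N and must supply an equal clockwise moment, so its lever arm about the knife-edge support is 49.53 / 188 = 0.263 m.
That puts it at 1.24 + 0.263 = 1.5 m from the left end.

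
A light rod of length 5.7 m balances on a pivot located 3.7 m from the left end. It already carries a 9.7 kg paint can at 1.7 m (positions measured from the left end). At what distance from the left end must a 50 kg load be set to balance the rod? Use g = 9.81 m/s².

About the pivot (at 3.7 m from the left end):
Paint can: 9.7 × 9.81 = 95.16 N down at 1.7 m → arm 2 m, τ = 95.16 × 2 = 190.3 N·m counterclockwise.
Net moment of existing loads = 190.3 N·m counterclockwise.
The load weighs 50 × 9.81 = 490.5 N and must supply an equal clockwise moment, so its lever arm about the pivot is 190.3 / 490.5 = 0.388 m.
That puts it at 3.7 + 0.388 = 4.09 m from the left end.

x ≈ 4.09 m from the left end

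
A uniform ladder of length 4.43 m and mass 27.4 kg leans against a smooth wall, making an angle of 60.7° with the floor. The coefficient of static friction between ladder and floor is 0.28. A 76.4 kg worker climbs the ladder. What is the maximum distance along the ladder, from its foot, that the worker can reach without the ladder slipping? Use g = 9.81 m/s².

d ≈ 2.21 m

Take moments about the foot of the ladder.
Ladder weight 27.4×9.81 = 268.8 N acts at 2.215 m along the ladder; its horizontal arm is 2.215·cos60.7° = 1.084 m → τ = 291.4 N·m clockwise.
Worker weight 76.4×9.81 = 749.5 N at distance d → arm d·cos60.7° → τ = 749.5·d·0.4894 clockwise.
Wall normal N at the top has arm L sinθ = 3.863 m counterclockwise, so Στ = 0 gives N·3.863 = 291.4 + 366.8·d.
ΣFy = 0 ⇒ N_floor = 1018 N, so the maximum friction is μ_s·N_floor = 0.28×1018 = 285 N. ΣFx = 0 ⇒ N_wall = f, so at the slipping point N = 285 N.
Substituting: 285×3.863 = 291.4 + 366.8·d ⇒ d = (1101 − 291.4) / 366.8 = 2.21 m.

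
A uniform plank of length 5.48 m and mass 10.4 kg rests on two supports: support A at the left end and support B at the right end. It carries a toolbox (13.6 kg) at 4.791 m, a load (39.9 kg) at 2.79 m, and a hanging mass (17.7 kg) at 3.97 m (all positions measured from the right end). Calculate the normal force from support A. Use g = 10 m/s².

R_A ≈ 502 N

Choose support B as the axis so its reaction then has zero moment arm.
Beam weight: 10.4 × 10 = 104 N down at 2.74 m → arm 2.74 m, τ = 104 × 2.74 = 285 N·m counterclockwise.
Toolbox: 13.6 × 10 = 136 N down at 4.791 m → arm 4.791 m, τ = 136 × 4.791 = 651.6 N·m counterclockwise.
Load: 39.9 × 10 = 399 N down at 2.79 m → arm 2.79 m, τ = 399 × 2.79 = 1113 N·m counterclockwise.
Hanging mass: 17.7 × 10 = 177 N down at 3.97 m → arm 3.97 m, τ = 177 × 3.97 = 702.7 N·m counterclockwise.
Net load moment about support B = 2752 N·m counterclockwise.
Reaction R at support A is upward at 5.48 m, arm 5.48 m → moment R × 5.48 clockwise.
Στ = 0 ⇒ R × 5.48 = 2752 ⇒ R = 502 N.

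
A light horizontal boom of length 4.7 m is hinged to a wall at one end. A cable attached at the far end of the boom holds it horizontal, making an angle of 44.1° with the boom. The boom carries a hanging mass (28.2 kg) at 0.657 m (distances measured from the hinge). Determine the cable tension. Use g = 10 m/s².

Sum moments about the hinge (the unknown hinge reaction has zero arm there).
Hanging mass: 28.2 × 10 = 282 N down at 0.657 m → arm 0.657 m, τ = 282 × 0.657 = 185.3 N·m clockwise.
Total clockwise load moment = 185.3 N·m.
The cable tension T acts at 4.7 m; only its component perpendicular to the boom, T sinθ, produces torque. sin 44.1° = 0.6959.
Setting net torque to zero: T × 4.7 × 0.6959 = 185.3 → T = 185.3 / 3.271 = 56.6 N.

T ≈ 56.6 N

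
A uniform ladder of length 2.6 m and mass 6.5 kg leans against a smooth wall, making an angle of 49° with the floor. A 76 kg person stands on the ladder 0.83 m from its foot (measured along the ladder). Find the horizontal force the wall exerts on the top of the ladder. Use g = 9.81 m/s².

N_wall ≈ 235 N

About the foot of the ladder:
Ladder weight 6.5×9.81 = 63.77 N acts at 1.3 m along the ladder; its horizontal arm is 1.3·cos49° = 0.8529 m → τ = 54.39 N·m clockwise.
Person: 76×9.81 = 745.6 N at 0.83 m → arm 0.5445 m → τ = 406 N·m clockwise.
Wall normal N acts horizontally at the top; its moment arm is the height L sinθ = 2.6·sin49° = 1.962 m, counterclockwise.
For rotational equilibrium, N × 1.962 = 460.4, so N = 235 N.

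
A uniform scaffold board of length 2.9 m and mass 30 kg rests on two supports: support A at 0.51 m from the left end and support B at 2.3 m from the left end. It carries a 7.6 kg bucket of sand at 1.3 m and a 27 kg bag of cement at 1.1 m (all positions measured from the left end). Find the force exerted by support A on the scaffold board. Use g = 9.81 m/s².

R_A ≈ 359 N

About support B:
Beam weight: 30 × 9.81 = 294.3 N down at 1.45 m → arm 0.85 m, τ = 294.3 × 0.85 = 250.2 N·m counterclockwise.
Bucket of sand: 7.6 × 9.81 = 74.56 N down at 1.3 m → arm 1 m, τ = 74.56 × 1 = 74.56 N·m counterclockwise.
Bag of cement: 27 × 9.81 = 264.9 N down at 1.1 m → arm 1.2 m, τ = 264.9 × 1.2 = 317.9 N·m counterclockwise.
Net load moment about support B = 642.7 N·m counterclockwise.
Reaction R at support A is upward at 0.51 m, arm 1.79 m → moment R × 1.79 clockwise.
Στ = 0 ⇒ R × 1.79 = 642.7 ⇒ R = 359 N.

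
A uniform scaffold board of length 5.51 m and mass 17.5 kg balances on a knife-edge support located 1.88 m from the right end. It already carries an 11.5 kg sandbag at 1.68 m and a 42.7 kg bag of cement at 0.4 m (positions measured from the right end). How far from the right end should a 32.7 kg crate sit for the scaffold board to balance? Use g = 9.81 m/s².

Sum moments about the knife-edge support (at 1.88 m from the right end) (the support reaction has zero arm there).
Beam weight: 17.5 × 9.81 = 171.7 N down at 2.755 m → arm 0.875 m, τ = 171.7 × 0.875 = 150.2 N·m counterclockwise.
Sandbag: 11.5 × 9.81 = 112.8 N down at 1.68 m → arm 0.2 m, τ = 112.8 × 0.2 = 22.56 N·m clockwise.
Bag of cement: 42.7 × 9.81 = 418.9 N down at 0.4 m → arm 1.48 m, τ = 418.9 × 1.48 = 620 N·m clockwise.
Net moment of existing loads = 492.4 N·m clockwise.
The crate weighs 32.7 × 9.81 = 320.8 N and must supply an equal counterclockwise moment, so its lever arm about the knife-edge support is 492.4 / 320.8 = 1.53 m.
That puts it at 1.88 + 1.53 = 3.41 m from the right end.

x ≈ 3.41 m from the right end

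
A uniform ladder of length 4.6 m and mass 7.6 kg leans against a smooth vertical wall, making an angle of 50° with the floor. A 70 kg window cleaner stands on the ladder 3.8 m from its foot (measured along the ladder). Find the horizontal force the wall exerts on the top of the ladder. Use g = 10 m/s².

N_wall ≈ 517 N

Taking torques about the foot of the ladder:
Ladder weight 7.6×10 = 76 N acts at 2.3 m along the ladder; its horizontal arm is 2.3·cos50° = 1.478 m → τ = 112.3 N·m clockwise.
Window cleaner: 70×10 = 700 N at 3.8 m → arm 2.443 m → τ = 1710 N·m clockwise.
Wall normal N acts horizontally at the top; its moment arm is the height L sinθ = 4.6·sin50° = 3.524 m, counterclockwise.
Στ = 0 ⇒ N × 3.524 = 1822 ⇒ N = 517 N.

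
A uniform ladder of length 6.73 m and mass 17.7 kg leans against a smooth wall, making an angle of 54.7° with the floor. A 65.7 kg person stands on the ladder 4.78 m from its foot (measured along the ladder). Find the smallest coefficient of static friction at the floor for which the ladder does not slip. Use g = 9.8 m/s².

About the foot of the ladder:
Ladder weight 17.7×9.8 = 173.5 N acts at 3.365 m along the ladder; its horizontal arm is 3.365·cos54.7° = 1.944 m → τ = 337.3 N·m clockwise.
Person: 65.7×9.8 = 643.9 N at 4.78 m → arm 2.762 m → τ = 1778 N·m clockwise.
Wall normal N acts horizontally at the top; its moment arm is the height L sinθ = 6.73·sin54.7° = 5.493 m, counterclockwise.
Στ = 0 ⇒ N × 5.493 = 2115 ⇒ N = 385 N.
ΣFx = 0 ⇒ f = N_wall = 385 N. ΣFy = 0 ⇒ N_floor = 817.4 N.
μ_min = f / N_floor = 385 / 817.4 = 0.471.

μ_min ≈ 0.471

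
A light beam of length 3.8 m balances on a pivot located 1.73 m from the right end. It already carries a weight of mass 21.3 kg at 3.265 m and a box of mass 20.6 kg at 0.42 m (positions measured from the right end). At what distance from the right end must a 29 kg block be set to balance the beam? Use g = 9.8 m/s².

About the pivot (at 1.73 m from the right end):
Weight: 21.3 × 9.8 = 208.7 N down at 3.265 m → arm 1.535 m, τ = 208.7 × 1.535 = 320.4 N·m counterclockwise.
Box: 20.6 × 9.8 = 201.9 N down at 0.42 m → arm 1.31 m, τ = 201.9 × 1.31 = 264.5 N·m clockwise.
Net moment of existing loads = 55.9 N·m counterclockwise.
The block weighs 29 × 9.8 = 284.2 N and must supply an equal clockwise moment, so its lever arm about the pivot is 55.9 / 284.2 = 0.197 m.
That puts it at 1.73 − 0.197 = 1.53 m from the right end.

x ≈ 1.53 m from the right end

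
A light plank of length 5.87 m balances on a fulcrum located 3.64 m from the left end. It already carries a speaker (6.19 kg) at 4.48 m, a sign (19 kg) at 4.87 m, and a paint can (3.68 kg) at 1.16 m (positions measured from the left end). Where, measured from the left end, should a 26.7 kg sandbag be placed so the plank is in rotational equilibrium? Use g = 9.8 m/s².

x ≈ 2.91 m from the left end

About the fulcrum (at 3.64 m from the left end):
Speaker: 6.19 × 9.8 = 60.66 N down at 4.48 m → arm 0.84 m, τ = 60.66 × 0.84 = 50.95 N·m clockwise.
Sign: 19 × 9.8 = 186.2 N down at 4.87 m → arm 1.23 m, τ = 186.2 × 1.23 = 229 N·m clockwise.
Paint can: 3.68 × 9.8 = 36.06 N down at 1.16 m → arm 2.48 m, τ = 36.06 × 2.48 = 89.43 N·m counterclockwise.
Net moment of existing loads = 190.5 N·m clockwise.
The sandbag weighs 26.7 × 9.8 = 261.7 N and must supply an equal counterclockwise moment, so its lever arm about the fulcrum is 190.5 / 261.7 = 0.728 m.
That puts it at 3.64 − 0.728 = 2.91 m from the left end.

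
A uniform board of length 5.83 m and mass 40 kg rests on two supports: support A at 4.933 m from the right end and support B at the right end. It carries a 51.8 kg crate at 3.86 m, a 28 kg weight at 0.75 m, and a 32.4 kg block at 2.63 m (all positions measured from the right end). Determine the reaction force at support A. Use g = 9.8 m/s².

R_A ≈ 840 N

Taking torques about support B:
Beam weight: 40 × 9.8 = 392 N down at 2.915 m → arm 2.915 m, τ = 392 × 2.915 = 1143 N·m counterclockwise.
Crate: 51.8 × 9.8 = 507.6 N down at 3.86 m → arm 3.86 m, τ = 507.6 × 3.86 = 1959 N·m counterclockwise.
Weight: 28 × 9.8 = 274.4 N down at 0.75 m → arm 0.75 m, τ = 274.4 × 0.75 = 205.8 N·m counterclockwise.
Block: 32.4 × 9.8 = 317.5 N down at 2.63 m → arm 2.63 m, τ = 317.5 × 2.63 = 835 N·m counterclockwise.
Net load moment about support B = 4143 N·m counterclockwise.
Reaction R at support A is upward at 4.933 m, arm 4.933 m → moment R × 4.933 clockwise.
For rotational equilibrium, R × 4.933 = 4143, so R = 840 N.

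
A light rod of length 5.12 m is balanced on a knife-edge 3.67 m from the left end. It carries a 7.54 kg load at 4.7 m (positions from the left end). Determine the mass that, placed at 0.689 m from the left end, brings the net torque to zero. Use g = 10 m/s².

Choose the knife-edge (at 3.67 m from the left end) as the axis so the support reaction has zero arm there.
Load: 7.54 × 10 = 75.4 N down at 4.7 m → arm 1.03 m, τ = 75.4 × 1.03 = 77.66 N·m clockwise.
Net moment of known loads = 77.66 N·m clockwise.
An unknown mass m at 0.689 m has arm 2.981 m; its moment is m·g·2.981 counterclockwise.
Balancing moments: m × 10 × 2.981 = 77.66, giving m = 77.66 / (10 × 2.981) = 2.61 kg.

m ≈ 2.61 kg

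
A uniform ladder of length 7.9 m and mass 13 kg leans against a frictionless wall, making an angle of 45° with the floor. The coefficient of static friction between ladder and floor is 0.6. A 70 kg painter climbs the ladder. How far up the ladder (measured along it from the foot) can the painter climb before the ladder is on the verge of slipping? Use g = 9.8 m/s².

d ≈ 4.89 m

Taking torques about the foot of the ladder:
Ladder weight 13×9.8 = 127.4 N acts at 3.95 m along the ladder; its horizontal arm is 3.95·cos45° = 2.793 m → τ = 355.8 N·m clockwise.
Painter weight 70×9.8 = 686 N at distance d → arm d·cos45° → τ = 686·d·0.7071 clockwise.
Wall normal N at the top has arm L sinθ = 5.586 m counterclockwise, so Στ = 0 gives N·5.586 = 355.8 + 485.1·d.
ΣFy = 0 ⇒ N_floor = 813.4 N, so the maximum friction is μ_s·N_floor = 0.6×813.4 = 488 N. ΣFx = 0 ⇒ N_wall = f, so at the slipping point N = 488 N.
Substituting: 488×5.586 = 355.8 + 485.1·d ⇒ d = (2726 − 355.8) / 485.1 = 4.89 m.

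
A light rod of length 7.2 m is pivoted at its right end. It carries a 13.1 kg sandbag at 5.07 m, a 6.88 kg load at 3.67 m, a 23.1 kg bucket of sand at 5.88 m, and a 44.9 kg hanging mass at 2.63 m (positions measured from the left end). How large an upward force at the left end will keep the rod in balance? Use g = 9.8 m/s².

F ≈ 392 N

About the right end:
Sandbag: 13.1 × 9.8 = 128.4 N down at 5.07 m → arm 2.13 m, τ = 128.4 × 2.13 = 273.5 N·m counterclockwise.
Load: 6.88 × 9.8 = 67.42 N down at 3.67 m → arm 3.53 m, τ = 67.42 × 3.53 = 238 N·m counterclockwise.
Bucket of sand: 23.1 × 9.8 = 226.4 N down at 5.88 m → arm 1.32 m, τ = 226.4 × 1.32 = 298.8 N·m counterclockwise.
Hanging mass: 44.9 × 9.8 = 440 N down at 2.63 m → arm 4.57 m, τ = 440 × 4.57 = 2011 N·m counterclockwise.
Net moment of the loads = 2821 N·m counterclockwise.
The upward force F acts at the left end, arm 7.2 m, giving F × 7.2 clockwise.
Balancing moments: F × 7.2 = 2821, giving F = 2821 / 7.2 = 392 N.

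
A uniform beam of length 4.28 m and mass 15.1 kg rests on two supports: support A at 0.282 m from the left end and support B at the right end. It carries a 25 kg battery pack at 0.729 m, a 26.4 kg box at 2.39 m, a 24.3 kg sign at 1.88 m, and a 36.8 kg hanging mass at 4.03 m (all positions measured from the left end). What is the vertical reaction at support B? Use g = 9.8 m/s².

R_B ≈ 666 N

Sum moments about support A (its reaction then has zero moment arm).
Beam weight: 15.1 × 9.8 = 148 N down at 2.14 m → arm 1.858 m, τ = 148 × 1.858 = 275 N·m clockwise.
Battery pack: 25 × 9.8 = 245 N down at 0.729 m → arm 0.447 m, τ = 245 × 0.447 = 109.5 N·m clockwise.
Box: 26.4 × 9.8 = 258.7 N down at 2.39 m → arm 2.108 m, τ = 258.7 × 2.108 = 545.3 N·m clockwise.
Sign: 24.3 × 9.8 = 238.1 N down at 1.88 m → arm 1.598 m, τ = 238.1 × 1.598 = 380.5 N·m clockwise.
Hanging mass: 36.8 × 9.8 = 360.6 N down at 4.03 m → arm 3.748 m, τ = 360.6 × 3.748 = 1352 N·m clockwise.
Net load moment about support A = 2662 N·m clockwise.
Reaction R at support B is upward at 4.28 m, arm 3.998 m → moment R × 3.998 counterclockwise.
Setting net torque to zero: R × 3.998 = 2662 → R = 666 N.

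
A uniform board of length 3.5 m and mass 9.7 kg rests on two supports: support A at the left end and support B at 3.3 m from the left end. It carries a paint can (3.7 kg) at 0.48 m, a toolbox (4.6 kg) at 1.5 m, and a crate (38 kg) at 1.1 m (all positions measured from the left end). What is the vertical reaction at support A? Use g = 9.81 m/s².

Take moments about support B.
Beam weight: 9.7 × 9.81 = 95.16 N down at 1.75 m → arm 1.55 m, τ = 95.16 × 1.55 = 147.5 N·m counterclockwise.
Paint can: 3.7 × 9.81 = 36.3 N down at 0.48 m → arm 2.82 m, τ = 36.3 × 2.82 = 102.4 N·m counterclockwise.
Toolbox: 4.6 × 9.81 = 45.13 N down at 1.5 m → arm 1.8 m, τ = 45.13 × 1.8 = 81.23 N·m counterclockwise.
Crate: 38 × 9.81 = 372.8 N down at 1.1 m → arm 2.2 m, τ = 372.8 × 2.2 = 820.2 N·m counterclockwise.
Net load moment about support B = 1151 N·m counterclockwise.
Reaction R at support A is upward at 0 m, arm 3.3 m → moment R × 3.3 clockwise.
Στ = 0 ⇒ R × 3.3 = 1151 ⇒ R = 349 N.

R_A ≈ 349 N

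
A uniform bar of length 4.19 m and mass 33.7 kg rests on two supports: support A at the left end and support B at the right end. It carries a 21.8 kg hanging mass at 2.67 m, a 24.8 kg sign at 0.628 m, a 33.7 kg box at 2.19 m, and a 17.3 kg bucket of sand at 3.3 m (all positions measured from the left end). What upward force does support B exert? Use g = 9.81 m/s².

R_B ≈ 644 N

Sum moments about support A (its reaction then has zero moment arm).
Beam weight: 33.7 × 9.81 = 330.6 N down at 2.095 m → arm 2.095 m, τ = 330.6 × 2.095 = 692.6 N·m clockwise.
Hanging mass: 21.8 × 9.81 = 213.9 N down at 2.67 m → arm 2.67 m, τ = 213.9 × 2.67 = 571.1 N·m clockwise.
Sign: 24.8 × 9.81 = 243.3 N down at 0.628 m → arm 0.628 m, τ = 243.3 × 0.628 = 152.8 N·m clockwise.
Box: 33.7 × 9.81 = 330.6 N down at 2.19 m → arm 2.19 m, τ = 330.6 × 2.19 = 724 N·m clockwise.
Bucket of sand: 17.3 × 9.81 = 169.7 N down at 3.3 m → arm 3.3 m, τ = 169.7 × 3.3 = 560 N·m clockwise.
Net load moment about support A = 2700 N·m clockwise.
Reaction R at support B is upward at 4.19 m, arm 4.19 m → moment R × 4.19 counterclockwise.
Στ = 0 ⇒ R × 4.19 = 2700 ⇒ R = 644 N.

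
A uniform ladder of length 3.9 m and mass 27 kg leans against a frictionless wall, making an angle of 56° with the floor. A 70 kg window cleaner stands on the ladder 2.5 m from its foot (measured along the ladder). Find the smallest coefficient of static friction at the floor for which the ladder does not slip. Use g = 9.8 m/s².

Take moments about the foot of the ladder.
Ladder weight 27×9.8 = 264.6 N acts at 1.95 m along the ladder; its horizontal arm is 1.95·cos56° = 1.09 m → τ = 288.4 N·m clockwise.
Window cleaner: 70×9.8 = 686 N at 2.5 m → arm 1.398 m → τ = 959 N·m clockwise.
Wall normal N acts horizontally at the top; its moment arm is the height L sinθ = 3.9·sin56° = 3.233 m, counterclockwise.
Balancing moments: N × 3.233 = 1247, giving N = 385.7 N.
ΣFx = 0 ⇒ f = N_wall = 385.7 N. ΣFy = 0 ⇒ N_floor = 950.6 N.
μ_min = f / N_floor = 385.7 / 950.6 = 0.406.

μ_min ≈ 0.406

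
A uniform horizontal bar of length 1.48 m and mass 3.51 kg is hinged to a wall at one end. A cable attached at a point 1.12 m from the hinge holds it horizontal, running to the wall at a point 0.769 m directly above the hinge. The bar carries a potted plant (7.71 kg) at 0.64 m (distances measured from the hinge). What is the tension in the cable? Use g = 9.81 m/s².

About the hinge:
Beam weight: 3.51 × 9.81 = 34.43 N down at 0.74 m → arm 0.74 m, τ = 34.43 × 0.74 = 25.48 N·m clockwise.
Potted plant: 7.71 × 9.81 = 75.64 N down at 0.64 m → arm 0.64 m, τ = 75.64 × 0.64 = 48.41 N·m clockwise.
Total clockwise load moment = 73.89 N·m.
The cable tension T acts at 1.12 m; only its component perpendicular to the bar, T sinθ, produces torque. sinθ = h/√(h²+d²) = 0.769/√(0.769²+1.12²) = 0.566.
For rotational equilibrium, T × 1.12 × 0.566 = 73.89, so T = 73.89 / 0.6339 = 117 N.

T ≈ 117 N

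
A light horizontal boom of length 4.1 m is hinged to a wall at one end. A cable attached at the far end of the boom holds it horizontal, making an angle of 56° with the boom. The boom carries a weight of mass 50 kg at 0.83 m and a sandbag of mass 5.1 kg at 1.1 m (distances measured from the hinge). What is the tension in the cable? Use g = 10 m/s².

Taking torques about the hinge:
Weight: 50 × 10 = 500 N down at 0.83 m → arm 0.83 m, τ = 500 × 0.83 = 415 N·m clockwise.
Sandbag: 5.1 × 10 = 51 N down at 1.1 m → arm 1.1 m, τ = 51 × 1.1 = 56.1 N·m clockwise.
Total clockwise load moment = 471.1 N·m.
The cable tension T acts at 4.1 m; only its component perpendicular to the boom, T sinθ, produces torque. sin 56° = 0.829.
Setting net torque to zero: T × 4.1 × 0.829 = 471.1 → T = 471.1 / 3.399 = 139 N.

T ≈ 139 N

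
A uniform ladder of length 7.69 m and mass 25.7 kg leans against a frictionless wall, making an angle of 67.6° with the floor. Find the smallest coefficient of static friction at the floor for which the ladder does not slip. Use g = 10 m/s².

μ_min ≈ 0.206

Take moments about the foot of the ladder.
Ladder weight 25.7×10 = 257 N acts at 3.845 m along the ladder; its horizontal arm is 3.845·cos67.6° = 1.465 m → τ = 376.5 N·m clockwise.
Wall normal N acts horizontally at the top; its moment arm is the height L sinθ = 7.69·sin67.6° = 7.11 m, counterclockwise.
Στ = 0 ⇒ N × 7.11 = 376.5 ⇒ N = 52.95 N.
ΣFx = 0 ⇒ f = N_wall = 52.95 N. ΣFy = 0 ⇒ N_floor = 257 N.
μ_min = f / N_floor = 52.95 / 257 = 0.206.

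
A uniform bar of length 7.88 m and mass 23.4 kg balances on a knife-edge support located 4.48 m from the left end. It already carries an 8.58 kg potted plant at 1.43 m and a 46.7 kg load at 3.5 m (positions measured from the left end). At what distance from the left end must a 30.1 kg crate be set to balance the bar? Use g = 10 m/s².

Choose the knife-edge support (at 4.48 m from the left end) as the axis so the support reaction has zero arm there.
Beam weight: 23.4 × 10 = 234 N down at 3.94 m → arm 0.54 m, τ = 234 × 0.54 = 126.4 N·m counterclockwise.
Potted plant: 8.58 × 10 = 85.8 N down at 1.43 m → arm 3.05 m, τ = 85.8 × 3.05 = 261.7 N·m counterclockwise.
Load: 46.7 × 10 = 467 N down at 3.5 m → arm 0.98 m, τ = 467 × 0.98 = 457.7 N·m counterclockwise.
Net moment of existing loads = 845.8 N·m counterclockwise.
The crate weighs 30.1 × 10 = 301 N and must supply an equal clockwise moment, so its lever arm about the knife-edge support is 845.8 / 301 = 2.81 m.
That puts it at 4.48 + 2.81 = 7.29 m from the left end.

x ≈ 7.29 m from the left end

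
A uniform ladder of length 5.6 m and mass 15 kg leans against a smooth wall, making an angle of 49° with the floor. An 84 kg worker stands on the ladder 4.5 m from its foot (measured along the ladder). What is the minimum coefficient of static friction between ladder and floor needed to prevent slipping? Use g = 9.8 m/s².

μ_min ≈ 0.659

About the foot of the ladder:
Ladder weight 15×9.8 = 147 N acts at 2.8 m along the ladder; its horizontal arm is 2.8·cos49° = 1.837 m → τ = 270 N·m clockwise.
Worker: 84×9.8 = 823.2 N at 4.5 m → arm 2.952 m → τ = 2430 N·m clockwise.
Wall normal N acts horizontally at the top; its moment arm is the height L sinθ = 5.6·sin49° = 4.226 m, counterclockwise.
Στ = 0 ⇒ N × 4.226 = 2700 ⇒ N = 638.9 N.
ΣFx = 0 ⇒ f = N_wall = 638.9 N. ΣFy = 0 ⇒ N_floor = 970.2 N.
μ_min = f / N_floor = 638.9 / 970.2 = 0.659.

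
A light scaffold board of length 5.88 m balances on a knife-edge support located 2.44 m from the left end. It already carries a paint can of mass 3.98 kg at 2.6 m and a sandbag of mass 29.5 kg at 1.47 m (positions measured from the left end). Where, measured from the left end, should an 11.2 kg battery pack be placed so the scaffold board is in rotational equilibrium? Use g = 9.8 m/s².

Taking torques about the knife-edge support (at 2.44 m from the left end):
Paint can: 3.98 × 9.8 = 39 N down at 2.6 m → arm 0.16 m, τ = 39 × 0.16 = 6.24 N·m clockwise.
Sandbag: 29.5 × 9.8 = 289.1 N down at 1.47 m → arm 0.97 m, τ = 289.1 × 0.97 = 280.4 N·m counterclockwise.
Net moment of existing loads = 274.2 N·m counterclockwise.
The battery pack weighs 11.2 × 9.8 = 109.8 N and must supply an equal clockwise moment, so its lever arm about the knife-edge support is 274.2 / 109.8 = 2.5 m.
That puts it at 2.44 + 2.5 = 4.94 m from the left end.

x ≈ 4.94 m from the left end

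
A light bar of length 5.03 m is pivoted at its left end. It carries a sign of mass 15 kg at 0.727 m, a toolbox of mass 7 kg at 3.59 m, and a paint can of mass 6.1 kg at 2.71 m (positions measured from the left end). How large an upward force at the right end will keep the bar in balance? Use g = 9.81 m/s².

About the left end:
Sign: 15 × 9.81 = 147.2 N down at 0.727 m → arm 0.727 m, τ = 147.2 × 0.727 = 107 N·m clockwise.
Toolbox: 7 × 9.81 = 68.67 N down at 3.59 m → arm 3.59 m, τ = 68.67 × 3.59 = 246.5 N·m clockwise.
Paint can: 6.1 × 9.81 = 59.84 N down at 2.71 m → arm 2.71 m, τ = 59.84 × 2.71 = 162.2 N·m clockwise.
Net moment of the loads = 515.7 N·m clockwise.
The upward force F acts at the right end, arm 5.03 m, giving F × 5.03 counterclockwise.
Setting net torque to zero: F × 5.03 = 515.7 → F = 515.7 / 5.03 = 103 N.

F ≈ 103 N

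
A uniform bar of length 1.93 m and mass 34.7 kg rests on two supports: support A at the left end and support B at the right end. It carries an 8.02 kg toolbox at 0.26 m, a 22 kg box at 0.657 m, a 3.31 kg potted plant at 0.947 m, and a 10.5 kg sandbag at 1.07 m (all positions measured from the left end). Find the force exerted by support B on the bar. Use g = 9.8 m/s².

R_B ≈ 327 N

Choose support A as the axis so its reaction then has zero moment arm.
Beam weight: 34.7 × 9.8 = 340.1 N down at 0.965 m → arm 0.965 m, τ = 340.1 × 0.965 = 328.2 N·m clockwise.
Toolbox: 8.02 × 9.8 = 78.6 N down at 0.26 m → arm 0.26 m, τ = 78.6 × 0.26 = 20.44 N·m clockwise.
Box: 22 × 9.8 = 215.6 N down at 0.657 m → arm 0.657 m, τ = 215.6 × 0.657 = 141.6 N·m clockwise.
Potted plant: 3.31 × 9.8 = 32.44 N down at 0.947 m → arm 0.947 m, τ = 32.44 × 0.947 = 30.72 N·m clockwise.
Sandbag: 10.5 × 9.8 = 102.9 N down at 1.07 m → arm 1.07 m, τ = 102.9 × 1.07 = 110.1 N·m clockwise.
Net load moment about support A = 631.1 N·m clockwise.
Reaction R at support B is upward at 1.93 m, arm 1.93 m → moment R × 1.93 counterclockwise.
For rotational equilibrium, R × 1.93 = 631.1, so R = 327 N.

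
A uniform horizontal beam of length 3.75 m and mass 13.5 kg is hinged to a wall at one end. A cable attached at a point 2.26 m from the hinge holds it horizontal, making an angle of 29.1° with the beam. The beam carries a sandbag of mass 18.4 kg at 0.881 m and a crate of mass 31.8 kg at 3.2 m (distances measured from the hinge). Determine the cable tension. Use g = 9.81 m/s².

Take moments about the hinge.
Beam weight: 13.5 × 9.81 = 132.4 N down at 1.875 m → arm 1.875 m, τ = 132.4 × 1.875 = 248.2 N·m clockwise.
Sandbag: 18.4 × 9.81 = 180.5 N down at 0.881 m → arm 0.881 m, τ = 180.5 × 0.881 = 159 N·m clockwise.
Crate: 31.8 × 9.81 = 312 N down at 3.2 m → arm 3.2 m, τ = 312 × 3.2 = 998.4 N·m clockwise.
Total clockwise load moment = 1406 N·m.
The cable tension T acts at 2.26 m; only its component perpendicular to the beam, T sinθ, produces torque. sin 29.1° = 0.4863.
Στ = 0 ⇒ T × 2.26 × 0.4863 = 1406 ⇒ T = 1406 / 1.099 = 1280 N.

T ≈ 1280 N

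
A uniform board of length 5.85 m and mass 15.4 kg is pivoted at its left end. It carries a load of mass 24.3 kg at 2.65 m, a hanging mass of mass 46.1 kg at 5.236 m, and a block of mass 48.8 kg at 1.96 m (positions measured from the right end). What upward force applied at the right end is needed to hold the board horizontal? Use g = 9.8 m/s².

Choose the left end as the axis so the unknown pivot reaction has zero arm there.
Beam weight: 15.4 × 9.8 = 150.9 N down at 2.925 m → arm 2.925 m, τ = 150.9 × 2.925 = 441.4 N·m clockwise.
Load: 24.3 × 9.8 = 238.1 N down at 2.65 m → arm 3.2 m, τ = 238.1 × 3.2 = 761.9 N·m clockwise.
Hanging mass: 46.1 × 9.8 = 451.8 N down at 5.236 m → arm 0.614 m, τ = 451.8 × 0.614 = 277.4 N·m clockwise.
Block: 48.8 × 9.8 = 478.2 N down at 1.96 m → arm 3.89 m, τ = 478.2 × 3.89 = 1860 N·m clockwise.
Net moment of the loads = 3341 N·m clockwise.
The upward force F acts at the right end, arm 5.85 m, giving F × 5.85 counterclockwise.
Στ = 0 ⇒ F × 5.85 = 3341 ⇒ F = 3341 / 5.85 = 571 N.

F ≈ 571 N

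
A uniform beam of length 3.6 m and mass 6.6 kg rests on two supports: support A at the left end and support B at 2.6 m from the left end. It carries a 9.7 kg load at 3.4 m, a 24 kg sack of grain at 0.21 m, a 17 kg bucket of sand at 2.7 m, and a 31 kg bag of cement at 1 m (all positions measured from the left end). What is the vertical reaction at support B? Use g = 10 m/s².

Sum moments about support A (its reaction then has zero moment arm).
Beam weight: 6.6 × 10 = 66 N down at 1.8 m → arm 1.8 m, τ = 66 × 1.8 = 118.8 N·m clockwise.
Load: 9.7 × 10 = 97 N down at 3.4 m → arm 3.4 m, τ = 97 × 3.4 = 329.8 N·m clockwise.
Sack of grain: 24 × 10 = 240 N down at 0.21 m → arm 0.21 m, τ = 240 × 0.21 = 50.4 N·m clockwise.
Bucket of sand: 17 × 10 = 170 N down at 2.7 m → arm 2.7 m, τ = 170 × 2.7 = 459 N·m clockwise.
Bag of cement: 31 × 10 = 310 N down at 1 m → arm 1 m, τ = 310 × 1 = 310 N·m clockwise.
Net load moment about support A = 1268 N·m clockwise.
Reaction R at support B is upward at 2.6 m, arm 2.6 m → moment R × 2.6 counterclockwise.
Στ = 0 ⇒ R × 2.6 = 1268 ⇒ R = 488 N.

R_B ≈ 488 N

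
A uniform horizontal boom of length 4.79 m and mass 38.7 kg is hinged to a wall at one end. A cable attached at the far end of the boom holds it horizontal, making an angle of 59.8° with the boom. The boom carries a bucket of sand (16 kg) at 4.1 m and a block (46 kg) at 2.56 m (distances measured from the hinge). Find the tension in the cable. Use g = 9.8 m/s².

Take moments about the hinge.
Beam weight: 38.7 × 9.8 = 379.3 N down at 2.395 m → arm 2.395 m, τ = 379.3 × 2.395 = 908.4 N·m clockwise.
Bucket of sand: 16 × 9.8 = 156.8 N down at 4.1 m → arm 4.1 m, τ = 156.8 × 4.1 = 642.9 N·m clockwise.
Block: 46 × 9.8 = 450.8 N down at 2.56 m → arm 2.56 m, τ = 450.8 × 2.56 = 1154 N·m clockwise.
Total clockwise load moment = 2705 N·m.
The cable tension T acts at 4.79 m; only its component perpendicular to the boom, T sinθ, produces torque. sin 59.8° = 0.8643.
Στ = 0 ⇒ T × 4.79 × 0.8643 = 2705 ⇒ T = 2705 / 4.14 = 653 N.

T ≈ 653 N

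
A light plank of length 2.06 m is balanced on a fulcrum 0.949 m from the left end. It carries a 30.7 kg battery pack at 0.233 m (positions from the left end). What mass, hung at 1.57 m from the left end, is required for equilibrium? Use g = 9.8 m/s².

Taking torques about the fulcrum (at 0.949 m from the left end):
Battery pack: 30.7 × 9.8 = 300.9 N down at 0.233 m → arm 0.716 m, τ = 300.9 × 0.716 = 215.4 N·m counterclockwise.
Net moment of known loads = 215.4 N·m counterclockwise.
An unknown mass m at 1.57 m has arm 0.621 m; its moment is m·g·0.621 clockwise.
Balancing moments: m × 9.8 × 0.621 = 215.4, giving m = 215.4 / (9.8 × 0.621) = 35.4 kg.

m ≈ 35.4 kg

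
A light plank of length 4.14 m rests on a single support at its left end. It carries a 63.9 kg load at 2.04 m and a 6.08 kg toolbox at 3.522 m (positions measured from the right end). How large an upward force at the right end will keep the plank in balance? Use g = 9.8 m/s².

F ≈ 327 N

About the left end:
Load: 63.9 × 9.8 = 626.2 N down at 2.04 m → arm 2.1 m, τ = 626.2 × 2.1 = 1315 N·m clockwise.
Toolbox: 6.08 × 9.8 = 59.58 N down at 3.522 m → arm 0.618 m, τ = 59.58 × 0.618 = 36.82 N·m clockwise.
Net moment of the loads = 1352 N·m clockwise.
The upward force F acts at the right end, arm 4.14 m, giving F × 4.14 counterclockwise.
Setting net torque to zero: F × 4.14 = 1352 → F = 1352 / 4.14 = 327 N.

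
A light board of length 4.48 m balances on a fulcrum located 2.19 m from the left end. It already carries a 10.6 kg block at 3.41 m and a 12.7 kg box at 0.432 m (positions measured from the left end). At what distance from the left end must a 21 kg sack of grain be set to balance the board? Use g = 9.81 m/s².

Take moments about the fulcrum (at 2.19 m from the left end).
Block: 10.6 × 9.81 = 104 N down at 3.41 m → arm 1.22 m, τ = 104 × 1.22 = 126.9 N·m clockwise.
Box: 12.7 × 9.81 = 124.6 N down at 0.432 m → arm 1.758 m, τ = 124.6 × 1.758 = 219 N·m counterclockwise.
Net moment of existing loads = 92.1 N·m counterclockwise.
The sack of grain weighs 21 × 9.81 = 206 N and must supply an equal clockwise moment, so its lever arm about the fulcrum is 92.1 / 206 = 0.447 m.
That puts it at 2.19 + 0.447 = 2.64 m from the left end.

x ≈ 2.64 m from the left end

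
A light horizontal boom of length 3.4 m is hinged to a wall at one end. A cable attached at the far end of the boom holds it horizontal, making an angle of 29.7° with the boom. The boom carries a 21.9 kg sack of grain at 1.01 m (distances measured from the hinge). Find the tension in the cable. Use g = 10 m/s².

Taking torques about the hinge:
Sack of grain: 21.9 × 10 = 219 N down at 1.01 m → arm 1.01 m, τ = 219 × 1.01 = 221.2 N·m clockwise.
Total clockwise load moment = 221.2 N·m.
The cable tension T acts at 3.4 m; only its component perpendicular to the boom, T sinθ, produces torque. sin 29.7° = 0.4955.
Στ = 0 ⇒ T × 3.4 × 0.4955 = 221.2 ⇒ T = 221.2 / 1.685 = 131 N.

T ≈ 131 N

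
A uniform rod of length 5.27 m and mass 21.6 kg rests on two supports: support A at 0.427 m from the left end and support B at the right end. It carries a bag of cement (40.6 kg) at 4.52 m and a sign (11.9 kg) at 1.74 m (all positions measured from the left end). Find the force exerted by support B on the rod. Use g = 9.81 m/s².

R_B ≈ 465 N

Sum moments about support A (its reaction then has zero moment arm).
Beam weight: 21.6 × 9.81 = 211.9 N down at 2.635 m → arm 2.208 m, τ = 211.9 × 2.208 = 467.9 N·m clockwise.
Bag of cement: 40.6 × 9.81 = 398.3 N down at 4.52 m → arm 4.093 m, τ = 398.3 × 4.093 = 1630 N·m clockwise.
Sign: 11.9 × 9.81 = 116.7 N down at 1.74 m → arm 1.313 m, τ = 116.7 × 1.313 = 153.2 N·m clockwise.
Net load moment about support A = 2251 N·m clockwise.
Reaction R at support B is upward at 5.27 m, arm 4.843 m → moment R × 4.843 counterclockwise.
Balancing moments: R × 4.843 = 2251, giving R = 465 N.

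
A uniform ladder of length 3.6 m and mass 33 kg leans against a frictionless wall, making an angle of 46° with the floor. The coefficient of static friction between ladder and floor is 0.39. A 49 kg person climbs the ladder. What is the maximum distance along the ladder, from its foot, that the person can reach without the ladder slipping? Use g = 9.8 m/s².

d ≈ 1.22 m

Taking torques about the foot of the ladder:
Ladder weight 33×9.8 = 323.4 N acts at 1.8 m along the ladder; its horizontal arm is 1.8·cos46° = 1.25 m → τ = 404.2 N·m clockwise.
Person weight 49×9.8 = 480.2 N at distance d → arm d·cos46° → τ = 480.2·d·0.6947 clockwise.
Wall normal N at the top has arm L sinθ = 2.59 m counterclockwise, so Στ = 0 gives N·2.59 = 404.2 + 333.6·d.
ΣFy = 0 ⇒ N_floor = 803.6 N, so the maximum friction is μ_s·N_floor = 0.39×803.6 = 313.4 N. ΣFx = 0 ⇒ N_wall = f, so at the slipping point N = 313.4 N.
Substituting: 313.4×2.59 = 404.2 + 333.6·d ⇒ d = (811.7 − 404.2) / 333.6 = 1.22 m.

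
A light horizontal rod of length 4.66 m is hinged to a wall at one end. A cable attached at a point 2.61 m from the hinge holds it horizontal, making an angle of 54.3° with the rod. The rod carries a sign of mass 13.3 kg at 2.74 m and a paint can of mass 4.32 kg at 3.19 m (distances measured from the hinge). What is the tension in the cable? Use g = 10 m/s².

T ≈ 237 N

Taking torques about the hinge:
Sign: 13.3 × 10 = 133 N down at 2.74 m → arm 2.74 m, τ = 133 × 2.74 = 364.4 N·m clockwise.
Paint can: 4.32 × 10 = 43.2 N down at 3.19 m → arm 3.19 m, τ = 43.2 × 3.19 = 137.8 N·m clockwise.
Total clockwise load moment = 502.2 N·m.
The cable tension T acts at 2.61 m; only its component perpendicular to the rod, T sinθ, produces torque. sin 54.3° = 0.8121.
For rotational equilibrium, T × 2.61 × 0.8121 = 502.2, so T = 502.2 / 2.12 = 237 N.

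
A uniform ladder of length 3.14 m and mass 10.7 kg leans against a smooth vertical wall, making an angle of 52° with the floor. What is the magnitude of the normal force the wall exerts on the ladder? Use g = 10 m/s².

N_wall ≈ 41.8 N

About the foot of the ladder:
Ladder weight 10.7×10 = 107 N acts at 1.57 m along the ladder; its horizontal arm is 1.57·cos52° = 0.9666 m → τ = 103.4 N·m clockwise.
Wall normal N acts horizontally at the top; its moment arm is the height L sinθ = 3.14·sin52° = 2.474 m, counterclockwise.
Balancing moments: N × 2.474 = 103.4, giving N = 41.8 N.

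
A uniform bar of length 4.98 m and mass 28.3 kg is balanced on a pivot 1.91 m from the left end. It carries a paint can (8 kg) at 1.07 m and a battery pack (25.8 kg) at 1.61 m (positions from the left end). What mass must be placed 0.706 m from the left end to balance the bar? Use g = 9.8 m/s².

Take moments about the pivot (at 1.91 m from the left end).
Beam weight: 28.3 × 9.8 = 277.3 N down at 2.49 m → arm 0.58 m, τ = 277.3 × 0.58 = 160.8 N·m clockwise.
Paint can: 8 × 9.8 = 78.4 N down at 1.07 m → arm 0.84 m, τ = 78.4 × 0.84 = 65.86 N·m counterclockwise.
Battery pack: 25.8 × 9.8 = 252.8 N down at 1.61 m → arm 0.3 m, τ = 252.8 × 0.3 = 75.84 N·m counterclockwise.
Net moment of known loads = 19.1 N·m clockwise.
An unknown mass m at 0.706 m has arm 1.204 m; its moment is m·g·1.204 counterclockwise.
Setting net torque to zero: m × 9.8 × 1.204 = 19.1 → m = 19.1 / (9.8 × 1.204) = 1.62 kg.

m ≈ 1.62 kg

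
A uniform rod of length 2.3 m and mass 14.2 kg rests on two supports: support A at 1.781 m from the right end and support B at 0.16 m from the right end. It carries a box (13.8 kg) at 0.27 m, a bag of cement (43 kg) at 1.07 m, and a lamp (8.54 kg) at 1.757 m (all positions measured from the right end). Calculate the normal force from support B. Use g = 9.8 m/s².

R_B ≈ 366 N

Take moments about support A.
Beam weight: 14.2 × 9.8 = 139.2 N down at 1.15 m → arm 0.631 m, τ = 139.2 × 0.631 = 87.84 N·m clockwise.
Box: 13.8 × 9.8 = 135.2 N down at 0.27 m → arm 1.511 m, τ = 135.2 × 1.511 = 204.3 N·m clockwise.
Bag of cement: 43 × 9.8 = 421.4 N down at 1.07 m → arm 0.711 m, τ = 421.4 × 0.711 = 299.6 N·m clockwise.
Lamp: 8.54 × 9.8 = 83.69 N down at 1.757 m → arm 0.024 m, τ = 83.69 × 0.024 = 2.009 N·m clockwise.
Net load moment about support A = 593.7 N·m clockwise.
Reaction R at support B is upward at 0.16 m, arm 1.621 m → moment R × 1.621 counterclockwise.
Στ = 0 ⇒ R × 1.621 = 593.7 ⇒ R = 366 N.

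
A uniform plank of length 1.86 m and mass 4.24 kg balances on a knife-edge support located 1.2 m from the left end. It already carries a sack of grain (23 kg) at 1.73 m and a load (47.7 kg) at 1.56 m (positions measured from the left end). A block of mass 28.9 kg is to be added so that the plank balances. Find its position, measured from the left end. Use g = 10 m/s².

Choose the knife-edge support (at 1.2 m from the left end) as the axis so the support reaction has zero arm there.
Beam weight: 4.24 × 10 = 42.4 N down at 0.93 m → arm 0.27 m, τ = 42.4 × 0.27 = 11.45 N·m counterclockwise.
Sack of grain: 23 × 10 = 230 N down at 1.73 m → arm 0.53 m, τ = 230 × 0.53 = 121.9 N·m clockwise.
Load: 47.7 × 10 = 477 N down at 1.56 m → arm 0.36 m, τ = 477 × 0.36 = 171.7 N·m clockwise.
Net moment of existing loads = 282.1 N·m clockwise.
The block weighs 28.9 × 10 = 289 N and must supply an equal counterclockwise moment, so its lever arm about the knife-edge support is 282.1 / 289 = 0.976 m.
That puts it at 1.2 − 0.976 = 0.224 m from the left end.

x ≈ 0.224 m from the left end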